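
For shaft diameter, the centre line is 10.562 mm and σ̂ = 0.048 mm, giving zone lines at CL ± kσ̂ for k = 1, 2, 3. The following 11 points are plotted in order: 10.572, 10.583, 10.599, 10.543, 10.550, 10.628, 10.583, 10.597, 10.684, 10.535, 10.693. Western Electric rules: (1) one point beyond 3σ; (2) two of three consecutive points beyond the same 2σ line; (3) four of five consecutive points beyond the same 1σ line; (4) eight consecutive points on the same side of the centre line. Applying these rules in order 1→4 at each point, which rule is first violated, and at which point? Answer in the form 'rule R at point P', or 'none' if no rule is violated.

rule 2 at point 11

Zone of each point (C = within 1σ̂, B = 1σ̂–2σ̂, A = 2σ̂–3σ̂, * = beyond 3σ̂; sign = side of CL): 1:+C, 2:+C, 3:+C, 4:-C, 5:-C, 6:+B, 7:+C, 8:+C, 9:+A, 10:-C, 11:+A
Rule 2 (two of three consecutive points beyond the same 2σ limit) is satisfied at point 11.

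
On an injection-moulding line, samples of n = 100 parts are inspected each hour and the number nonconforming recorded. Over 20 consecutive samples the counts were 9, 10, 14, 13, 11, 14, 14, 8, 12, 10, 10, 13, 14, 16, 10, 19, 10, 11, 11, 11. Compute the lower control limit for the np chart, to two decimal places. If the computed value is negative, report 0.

2.25

p̄ = Σdᵢ / (k·n) = 240 / (20 × 100) = 0.12000
LCL = np̄ − 3·√(np̄(1−p̄)) = 12.0000 − 3 × 3.2496 = 2.2512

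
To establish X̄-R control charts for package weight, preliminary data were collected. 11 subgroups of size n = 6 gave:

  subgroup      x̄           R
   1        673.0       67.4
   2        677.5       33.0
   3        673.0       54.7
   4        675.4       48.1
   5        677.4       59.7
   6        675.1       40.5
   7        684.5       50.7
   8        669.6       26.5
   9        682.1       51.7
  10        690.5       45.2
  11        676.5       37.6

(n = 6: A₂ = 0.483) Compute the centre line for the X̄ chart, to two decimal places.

677.69

X̄̄ = (673.0 + 677.5 + 673.0 + 675.4 + 677.4 + 675.1 + 684.5 + 669.6 + 682.1 + 690.5 + 676.5) / 11 = 7454.6000 / 11 = 677.6909
CL = X̄̄ = 677.6909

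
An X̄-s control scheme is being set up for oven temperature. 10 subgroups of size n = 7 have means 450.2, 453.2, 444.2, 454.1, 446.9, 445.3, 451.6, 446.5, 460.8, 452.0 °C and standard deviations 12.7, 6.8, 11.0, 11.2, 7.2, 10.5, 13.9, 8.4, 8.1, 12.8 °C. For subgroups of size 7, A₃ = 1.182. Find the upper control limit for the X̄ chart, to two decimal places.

462.61

X̄̄ = (450.2 + 453.2 + 444.2 + 454.1 + 446.9 + 445.3 + 451.6 + 446.5 + 460.8 + 452.0) / 10 = 450.4800
s̄ = (12.7 + 6.8 + 11.0 + 11.2 + 7.2 + 10.5 + 13.9 + 8.4 + 8.1 + 12.8) / 10 = 10.2600
UCL = X̄̄ + A₃·s̄ = 450.4800 + 1.182 × 10.2600 = 462.6073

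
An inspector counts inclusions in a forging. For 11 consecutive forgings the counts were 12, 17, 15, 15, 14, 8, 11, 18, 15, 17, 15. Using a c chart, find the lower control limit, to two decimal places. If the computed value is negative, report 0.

2.94

c̄ = (12 + 17 + 15 + 15 + 14 + 8 + 11 + 18 + 15 + 17 + 15) / 11 = 157 / 11 = 14.2727
LCL = c̄ − 3√c̄ = 14.2727 − 3 × 3.7779 = 2.9389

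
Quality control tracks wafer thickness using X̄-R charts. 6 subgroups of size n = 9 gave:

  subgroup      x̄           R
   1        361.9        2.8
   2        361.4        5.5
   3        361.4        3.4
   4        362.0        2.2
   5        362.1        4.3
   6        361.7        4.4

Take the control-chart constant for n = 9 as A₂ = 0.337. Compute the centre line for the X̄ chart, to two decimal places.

X̄̄ = (361.9 + 361.4 + 361.4 + 362.0 + 362.1 + 361.7) / 6 = 2170.5000 / 6 = 361.7500
CL = X̄̄ = 361.7500

361.75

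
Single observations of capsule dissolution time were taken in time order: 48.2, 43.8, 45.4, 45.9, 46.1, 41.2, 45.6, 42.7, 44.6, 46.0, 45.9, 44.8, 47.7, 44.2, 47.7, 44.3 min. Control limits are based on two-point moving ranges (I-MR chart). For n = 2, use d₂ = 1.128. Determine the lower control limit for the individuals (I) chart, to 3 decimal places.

38.749

X̄ = (48.2 + 43.8 + 45.4 + 45.9 + 46.1 + 41.2 + 45.6 + 42.7 + 44.6 + 46.0 + 45.9 + 44.8 + 47.7 + 44.2 + 47.7 + 44.3) / 16 = 45.2563
Moving ranges: 4.4, 1.6, 0.5, 0.2, 4.9, 4.4, 2.9, 1.9, 1.4, 0.1, 1.1, 2.9, 3.5, 3.5, 3.4; M̄R̄ = 36.7000 / 15 = 2.4467
LCL = X̄ − 3·M̄R̄/d₂ = 45.2563 − 3 × 2.4467 / 1.128 = 38.7492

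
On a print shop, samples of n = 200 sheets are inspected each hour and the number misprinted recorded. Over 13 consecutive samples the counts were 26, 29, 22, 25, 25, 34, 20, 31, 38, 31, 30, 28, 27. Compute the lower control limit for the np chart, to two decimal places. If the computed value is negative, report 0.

p̄ = Σdᵢ / (k·n) = 366 / (13 × 200) = 0.14077
LCL = np̄ − 3·√(np̄(1−p̄)) = 28.1538 − 3 × 4.9184 = 13.3986

13.40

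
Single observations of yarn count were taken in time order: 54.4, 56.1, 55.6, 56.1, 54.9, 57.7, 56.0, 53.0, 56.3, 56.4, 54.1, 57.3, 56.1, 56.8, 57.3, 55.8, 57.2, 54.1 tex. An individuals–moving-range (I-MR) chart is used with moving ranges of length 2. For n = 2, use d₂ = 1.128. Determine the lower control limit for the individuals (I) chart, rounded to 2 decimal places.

51.35

X̄ = (54.4 + 56.1 + 55.6 + 56.1 + 54.9 + 57.7 + 56.0 + 53.0 + 56.3 + 56.4 + 54.1 + 57.3 + 56.1 + 56.8 + 57.3 + 55.8 + 57.2 + 54.1) / 18 = 55.8444
Moving ranges: 1.7, 0.5, 0.5, 1.2, 2.8, 1.7, 3.0, 3.3, 0.1, 2.3, 3.2, 1.2, 0.7, 0.5, 1.5, 1.4, 3.1; M̄R̄ = 28.7000 / 17 = 1.6882
LCL = X̄ − 3·M̄R̄/d₂ = 55.8444 − 3 × 1.6882 / 1.128 = 51.3545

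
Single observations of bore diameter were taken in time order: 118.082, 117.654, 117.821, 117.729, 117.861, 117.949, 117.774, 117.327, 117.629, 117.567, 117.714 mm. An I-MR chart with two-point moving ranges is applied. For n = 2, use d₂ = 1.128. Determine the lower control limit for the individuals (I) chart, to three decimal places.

117.194

X̄ = (118.082 + 117.654 + 117.821 + 117.729 + 117.861 + 117.949 + 117.774 + 117.327 + 117.629 + 117.567 + 117.714) / 11 = 117.7370
Moving ranges: 0.428, 0.167, 0.092, 0.132, 0.088, 0.175, 0.447, 0.302, 0.062, 0.147; M̄R̄ = 2.0400 / 10 = 0.2040
LCL = X̄ − 3·M̄R̄/d₂ = 117.7370 − 3 × 0.2040 / 1.128 = 117.1944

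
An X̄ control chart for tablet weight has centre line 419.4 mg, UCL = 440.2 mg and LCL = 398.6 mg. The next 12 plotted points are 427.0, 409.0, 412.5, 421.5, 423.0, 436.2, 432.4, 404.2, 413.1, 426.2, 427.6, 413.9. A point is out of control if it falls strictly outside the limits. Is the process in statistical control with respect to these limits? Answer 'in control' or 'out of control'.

in control

All 12 points lie within [398.6, 440.2].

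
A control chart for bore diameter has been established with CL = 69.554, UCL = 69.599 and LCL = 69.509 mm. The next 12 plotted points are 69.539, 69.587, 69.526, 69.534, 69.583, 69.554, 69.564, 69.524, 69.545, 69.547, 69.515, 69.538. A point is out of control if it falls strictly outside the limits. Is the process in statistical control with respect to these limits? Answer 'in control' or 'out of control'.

in control

All 12 points lie within [69.509, 69.599].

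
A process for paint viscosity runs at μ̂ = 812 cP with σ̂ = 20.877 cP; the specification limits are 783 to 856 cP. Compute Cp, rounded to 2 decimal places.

Cp = (USL − LSL) / (6σ̂) = (856 − 783) / (6 × 20.877) = 73.0000 / 125.2620 = 0.5828

0.58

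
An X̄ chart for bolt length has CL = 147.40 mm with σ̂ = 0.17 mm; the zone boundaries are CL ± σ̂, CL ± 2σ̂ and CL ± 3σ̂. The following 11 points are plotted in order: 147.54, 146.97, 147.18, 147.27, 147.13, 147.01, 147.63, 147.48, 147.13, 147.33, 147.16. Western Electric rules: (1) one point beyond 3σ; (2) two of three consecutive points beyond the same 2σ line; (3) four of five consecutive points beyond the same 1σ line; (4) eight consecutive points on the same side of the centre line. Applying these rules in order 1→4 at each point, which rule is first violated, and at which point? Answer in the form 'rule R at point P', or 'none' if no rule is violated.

Zone of each point (C = within 1σ̂, B = 1σ̂–2σ̂, A = 2σ̂–3σ̂, * = beyond 3σ̂; sign = side of CL): 1:+C, 2:-A, 3:-B, 4:-C, 5:-B, 6:-A, 7:+B, 8:+C, 9:-B, 10:-C, 11:-B
Rule 3 (four of five consecutive points beyond the same 1σ limit) is satisfied at point 6.

rule 3 at point 6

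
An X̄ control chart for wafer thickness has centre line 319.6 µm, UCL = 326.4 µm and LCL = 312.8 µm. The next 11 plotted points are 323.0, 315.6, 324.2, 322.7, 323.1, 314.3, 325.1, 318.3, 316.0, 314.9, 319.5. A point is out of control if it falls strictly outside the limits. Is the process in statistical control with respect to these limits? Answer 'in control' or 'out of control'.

in control

All 11 points lie within [312.8, 326.4].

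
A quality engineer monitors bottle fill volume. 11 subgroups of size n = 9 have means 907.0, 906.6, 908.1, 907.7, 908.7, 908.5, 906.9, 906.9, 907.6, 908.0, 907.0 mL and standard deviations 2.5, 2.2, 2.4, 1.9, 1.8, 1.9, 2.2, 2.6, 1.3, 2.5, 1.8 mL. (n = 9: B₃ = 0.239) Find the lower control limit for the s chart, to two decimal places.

s̄ = (2.5 + 2.2 + 2.4 + 1.9 + 1.8 + 1.9 + 2.2 + 2.6 + 1.3 + 2.5 + 1.8) / 11 = 2.1000
LCL_s = B₃·s̄ = 0.239 × 2.1000 = 0.5019

0.50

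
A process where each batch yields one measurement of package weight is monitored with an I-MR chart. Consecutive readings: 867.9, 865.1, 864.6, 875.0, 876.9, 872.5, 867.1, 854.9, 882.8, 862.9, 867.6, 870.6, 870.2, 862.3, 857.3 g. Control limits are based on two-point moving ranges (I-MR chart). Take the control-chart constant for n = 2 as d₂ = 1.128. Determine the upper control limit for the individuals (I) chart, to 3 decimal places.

X̄ = (867.9 + 865.1 + 864.6 + 875.0 + 876.9 + 872.5 + 867.1 + 854.9 + 882.8 + 862.9 + 867.6 + 870.6 + 870.2 + 862.3 + 857.3) / 15 = 867.8467
Moving ranges: 2.8, 0.5, 10.4, 1.9, 4.4, 5.4, 12.2, 27.9, 19.9, 4.7, 3.0, 0.4, 7.9, 5.0; M̄R̄ = 106.4000 / 14 = 7.6000
UCL = X̄ + 3·M̄R̄/d₂ = 867.8467 + 3 × 7.6000 / 1.128 = 888.0594

888.059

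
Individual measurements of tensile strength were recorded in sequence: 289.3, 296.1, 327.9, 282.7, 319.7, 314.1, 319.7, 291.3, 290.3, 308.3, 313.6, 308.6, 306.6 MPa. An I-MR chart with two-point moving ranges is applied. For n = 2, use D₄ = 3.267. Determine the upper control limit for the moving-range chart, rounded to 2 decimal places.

52.19

Moving ranges: 6.8, 31.8, 45.2, 37.0, 5.6, 5.6, 28.4, 1.0, 18.0, 5.3, 5.0, 2.0; M̄R̄ = 191.7000 / 12 = 15.9750
UCL_MR = D₄·M̄R̄ = 3.267 × 15.9750 = 52.1903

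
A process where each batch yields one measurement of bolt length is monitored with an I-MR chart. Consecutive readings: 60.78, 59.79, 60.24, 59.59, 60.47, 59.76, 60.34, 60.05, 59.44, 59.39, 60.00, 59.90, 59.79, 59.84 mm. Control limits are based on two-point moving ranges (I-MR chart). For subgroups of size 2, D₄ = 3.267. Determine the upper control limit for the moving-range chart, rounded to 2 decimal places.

Moving ranges: 0.99, 0.45, 0.65, 0.88, 0.71, 0.58, 0.29, 0.61, 0.05, 0.61, 0.10, 0.11, 0.05; M̄R̄ = 6.0800 / 13 = 0.4677
UCL_MR = D₄·M̄R̄ = 3.267 × 0.4677 = 1.5280

1.53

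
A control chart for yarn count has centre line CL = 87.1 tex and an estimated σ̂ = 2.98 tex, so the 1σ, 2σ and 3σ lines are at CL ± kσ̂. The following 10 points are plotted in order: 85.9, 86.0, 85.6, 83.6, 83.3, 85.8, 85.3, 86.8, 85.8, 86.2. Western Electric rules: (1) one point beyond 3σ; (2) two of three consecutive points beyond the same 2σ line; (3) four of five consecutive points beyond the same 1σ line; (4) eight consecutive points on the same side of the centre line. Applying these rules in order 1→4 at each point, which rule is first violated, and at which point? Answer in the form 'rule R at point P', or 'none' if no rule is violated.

rule 4 at point 8

Zone of each point (C = within 1σ̂, B = 1σ̂–2σ̂, A = 2σ̂–3σ̂, * = beyond 3σ̂; sign = side of CL): 1:-C, 2:-C, 3:-C, 4:-B, 5:-B, 6:-C, 7:-C, 8:-C, 9:-C, 10:-C
Rule 4 (eight consecutive points on the same side of the centre line) is satisfied at point 8.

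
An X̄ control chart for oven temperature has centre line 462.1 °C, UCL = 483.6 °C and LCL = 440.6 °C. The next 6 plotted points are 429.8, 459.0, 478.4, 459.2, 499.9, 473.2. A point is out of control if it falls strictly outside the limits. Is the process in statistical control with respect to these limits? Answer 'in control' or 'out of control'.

Compare each point to [440.6, 483.6]: sample 1 = 429.8 < LCL; sample 5 = 499.9 > UCL.

out of control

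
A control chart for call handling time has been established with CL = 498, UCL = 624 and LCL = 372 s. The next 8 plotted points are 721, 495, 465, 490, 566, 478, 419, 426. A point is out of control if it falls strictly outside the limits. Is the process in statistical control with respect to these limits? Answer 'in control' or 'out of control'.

out of control

Compare each point to [372, 624]: sample 1 = 721 > UCL.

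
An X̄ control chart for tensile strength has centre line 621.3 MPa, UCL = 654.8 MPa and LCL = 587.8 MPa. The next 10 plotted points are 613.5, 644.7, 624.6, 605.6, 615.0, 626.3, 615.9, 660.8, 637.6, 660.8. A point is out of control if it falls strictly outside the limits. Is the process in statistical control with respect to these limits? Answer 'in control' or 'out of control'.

Compare each point to [587.8, 654.8]: sample 8 = 660.8 > UCL; sample 10 = 660.8 > UCL.

out of control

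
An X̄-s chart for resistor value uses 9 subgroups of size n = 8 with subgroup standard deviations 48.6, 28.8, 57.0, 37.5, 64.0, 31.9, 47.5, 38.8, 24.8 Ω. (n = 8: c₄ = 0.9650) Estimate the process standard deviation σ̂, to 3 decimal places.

s̄ = (48.6 + 28.8 + 57.0 + 37.5 + 64.0 + 31.9 + 47.5 + 38.8 + 24.8) / 9 = 42.1000
σ̂ = s̄ / c₄ = 42.1000 / 0.9650 = 43.6269

43.627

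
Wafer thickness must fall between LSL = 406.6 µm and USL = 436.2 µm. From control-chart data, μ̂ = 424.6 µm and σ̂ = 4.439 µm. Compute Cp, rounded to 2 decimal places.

1.11

Cp = (USL − LSL) / (6σ̂) = (436.2 − 406.6) / (6 × 4.439) = 29.6000 / 26.6340 = 1.1114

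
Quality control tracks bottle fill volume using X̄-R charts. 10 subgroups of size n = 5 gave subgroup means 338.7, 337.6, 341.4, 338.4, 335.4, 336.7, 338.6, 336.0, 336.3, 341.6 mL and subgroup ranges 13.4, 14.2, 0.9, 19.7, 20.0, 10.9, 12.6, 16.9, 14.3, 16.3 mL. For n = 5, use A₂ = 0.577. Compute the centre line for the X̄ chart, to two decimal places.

X̄̄ = (338.7 + 337.6 + 341.4 + 338.4 + 335.4 + 336.7 + 338.6 + 336.0 + 336.3 + 341.6) / 10 = 3380.7000 / 10 = 338.0700
CL = X̄̄ = 338.0700

338.07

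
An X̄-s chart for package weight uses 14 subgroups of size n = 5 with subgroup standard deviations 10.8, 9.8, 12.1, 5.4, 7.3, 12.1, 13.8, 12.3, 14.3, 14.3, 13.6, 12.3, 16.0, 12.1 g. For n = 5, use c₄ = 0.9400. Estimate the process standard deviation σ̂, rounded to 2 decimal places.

s̄ = (10.8 + 9.8 + 12.1 + 5.4 + 7.3 + 12.1 + 13.8 + 12.3 + 14.3 + 14.3 + 13.6 + 12.3 + 16.0 + 12.1) / 14 = 11.8714
σ̂ = s̄ / c₄ = 11.8714 / 0.9400 = 12.6292

12.63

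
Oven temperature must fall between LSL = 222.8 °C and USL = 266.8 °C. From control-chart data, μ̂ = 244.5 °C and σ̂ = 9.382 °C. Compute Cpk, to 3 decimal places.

Cpu = (USL − μ̂) / (3σ̂) = (266.8 − 244.5) / (3 × 9.382) = 0.7923; Cpl = (μ̂ − LSL) / (3σ̂) = (244.5 − 222.8) / (3 × 9.382) = 0.7710; Cpk = min(Cpu, Cpl) = 0.7710

0.771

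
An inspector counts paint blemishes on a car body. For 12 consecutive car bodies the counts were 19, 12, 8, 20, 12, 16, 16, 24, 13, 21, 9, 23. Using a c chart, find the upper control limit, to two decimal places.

c̄ = (19 + 12 + 8 + 20 + 12 + 16 + 16 + 24 + 13 + 21 + 9 + 23) / 12 = 193 / 12 = 16.0833
UCL = c̄ + 3√c̄ = 16.0833 + 3 × √16.0833 = 16.0833 + 3 × 4.0104 = 28.1145

28.11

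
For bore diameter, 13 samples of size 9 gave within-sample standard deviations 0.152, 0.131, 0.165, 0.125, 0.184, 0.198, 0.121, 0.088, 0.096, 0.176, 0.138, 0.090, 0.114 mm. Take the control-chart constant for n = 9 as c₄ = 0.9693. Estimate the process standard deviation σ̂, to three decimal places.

0.141

s̄ = (0.152 + 0.131 + 0.165 + 0.125 + 0.184 + 0.198 + 0.121 + 0.088 + 0.096 + 0.176 + 0.138 + 0.090 + 0.114) / 13 = 0.1368
σ̂ = s̄ / c₄ = 0.1368 / 0.9693 = 0.1411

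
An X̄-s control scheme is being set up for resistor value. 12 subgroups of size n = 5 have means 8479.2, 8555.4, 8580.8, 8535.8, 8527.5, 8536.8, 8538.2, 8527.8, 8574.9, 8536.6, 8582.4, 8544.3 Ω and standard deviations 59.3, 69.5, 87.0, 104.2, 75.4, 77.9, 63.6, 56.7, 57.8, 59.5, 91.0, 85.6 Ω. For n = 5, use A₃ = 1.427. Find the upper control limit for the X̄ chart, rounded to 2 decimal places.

X̄̄ = (8479.2 + 8555.4 + 8580.8 + 8535.8 + 8527.5 + 8536.8 + 8538.2 + 8527.8 + 8574.9 + 8536.6 + 8582.4 + 8544.3) / 12 = 8543.3083
s̄ = (59.3 + 69.5 + 87.0 + 104.2 + 75.4 + 77.9 + 63.6 + 56.7 + 57.8 + 59.5 + 91.0 + 85.6) / 12 = 73.9583
UCL = X̄̄ + A₃·s̄ = 8543.3083 + 1.427 × 73.9583 = 8648.8469

8648.85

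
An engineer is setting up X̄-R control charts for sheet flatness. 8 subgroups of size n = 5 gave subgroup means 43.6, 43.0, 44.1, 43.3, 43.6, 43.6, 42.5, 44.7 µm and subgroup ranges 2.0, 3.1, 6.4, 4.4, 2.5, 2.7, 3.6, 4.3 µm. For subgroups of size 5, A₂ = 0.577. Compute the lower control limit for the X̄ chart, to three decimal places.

41.458

X̄̄ = (43.6 + 43.0 + 44.1 + 43.3 + 43.6 + 43.6 + 42.5 + 44.7) / 8 = 348.4000 / 8 = 43.5500
R̄ = (2.0 + 3.1 + 6.4 + 4.4 + 2.5 + 2.7 + 3.6 + 4.3) / 8 = 29.0000 / 8 = 3.6250
LCL = X̄̄ − A₂·R̄ = 43.5500 − 0.577 × 3.6250 = 41.4584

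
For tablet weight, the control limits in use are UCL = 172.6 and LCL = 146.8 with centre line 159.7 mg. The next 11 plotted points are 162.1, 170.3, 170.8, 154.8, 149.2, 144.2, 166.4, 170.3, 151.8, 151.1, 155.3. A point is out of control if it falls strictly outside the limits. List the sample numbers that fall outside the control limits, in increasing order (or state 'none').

6

Compare each point to [146.8, 172.6]: sample 6 = 144.2 < LCL.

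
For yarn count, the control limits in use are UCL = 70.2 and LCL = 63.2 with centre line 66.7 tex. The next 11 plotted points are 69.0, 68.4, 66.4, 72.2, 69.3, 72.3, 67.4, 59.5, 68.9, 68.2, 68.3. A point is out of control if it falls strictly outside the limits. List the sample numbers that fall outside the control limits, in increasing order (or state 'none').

4, 6, 8

Compare each point to [63.2, 70.2]: sample 4 = 72.2 > UCL; sample 6 = 72.3 > UCL; sample 8 = 59.5 < LCL.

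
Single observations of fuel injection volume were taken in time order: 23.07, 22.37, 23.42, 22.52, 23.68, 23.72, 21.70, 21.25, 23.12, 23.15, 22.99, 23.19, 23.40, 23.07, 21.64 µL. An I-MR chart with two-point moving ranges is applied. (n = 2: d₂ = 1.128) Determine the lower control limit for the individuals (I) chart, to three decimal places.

20.815

X̄ = (23.07 + 22.37 + 23.42 + 22.52 + 23.68 + 23.72 + 21.70 + 21.25 + 23.12 + 23.15 + 22.99 + 23.19 + 23.40 + 23.07 + 21.64) / 15 = 22.8193
Moving ranges: 0.70, 1.05, 0.90, 1.16, 0.04, 2.02, 0.45, 1.87, 0.03, 0.16, 0.20, 0.21, 0.33, 1.43; M̄R̄ = 10.5500 / 14 = 0.7536
LCL = X̄ − 3·M̄R̄/d₂ = 22.8193 − 3 × 0.7536 / 1.128 = 20.8152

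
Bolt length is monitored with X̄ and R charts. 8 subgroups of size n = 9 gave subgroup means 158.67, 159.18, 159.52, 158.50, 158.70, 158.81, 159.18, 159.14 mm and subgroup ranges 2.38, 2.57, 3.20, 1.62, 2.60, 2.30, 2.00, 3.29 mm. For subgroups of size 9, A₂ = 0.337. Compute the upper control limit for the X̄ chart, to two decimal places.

X̄̄ = (158.67 + 159.18 + 159.52 + 158.50 + 158.70 + 158.81 + 159.18 + 159.14) / 8 = 1271.7000 / 8 = 158.9625
R̄ = (2.38 + 2.57 + 3.20 + 1.62 + 2.60 + 2.30 + 2.00 + 3.29) / 8 = 19.9600 / 8 = 2.4950
UCL = X̄̄ + A₂·R̄ = 158.9625 + 0.337 × 2.4950 = 159.8033

159.80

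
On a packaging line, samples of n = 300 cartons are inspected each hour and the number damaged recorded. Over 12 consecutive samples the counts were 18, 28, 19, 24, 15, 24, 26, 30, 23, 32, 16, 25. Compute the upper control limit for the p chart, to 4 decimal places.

0.1242

p̄ = Σdᵢ / (k·n) = 280 / (12 × 300) = 0.07778
UCL = p̄ + 3·√(p̄(1−p̄)/n) = 0.07778 + 3 × √(0.07778×0.92222/300) = 0.07778 + 3 × 0.01546 = 0.12417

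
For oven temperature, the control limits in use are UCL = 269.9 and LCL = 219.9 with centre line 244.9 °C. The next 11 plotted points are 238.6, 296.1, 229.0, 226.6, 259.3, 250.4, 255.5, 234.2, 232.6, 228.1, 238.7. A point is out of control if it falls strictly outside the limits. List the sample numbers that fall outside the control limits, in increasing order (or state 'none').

2

Compare each point to [219.9, 269.9]: sample 2 = 296.1 > UCL.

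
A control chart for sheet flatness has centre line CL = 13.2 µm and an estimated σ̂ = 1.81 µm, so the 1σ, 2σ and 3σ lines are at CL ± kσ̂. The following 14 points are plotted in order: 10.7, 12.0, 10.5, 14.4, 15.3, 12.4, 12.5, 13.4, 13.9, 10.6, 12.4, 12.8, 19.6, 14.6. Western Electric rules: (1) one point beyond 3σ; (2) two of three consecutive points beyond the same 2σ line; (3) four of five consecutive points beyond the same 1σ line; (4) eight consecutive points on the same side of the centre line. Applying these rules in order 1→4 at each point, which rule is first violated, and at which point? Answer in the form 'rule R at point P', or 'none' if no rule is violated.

rule 1 at point 13

Zone of each point (C = within 1σ̂, B = 1σ̂–2σ̂, A = 2σ̂–3σ̂, * = beyond 3σ̂; sign = side of CL): 1:-B, 2:-C, 3:-B, 4:+C, 5:+B, 6:-C, 7:-C, 8:+C, 9:+C, 10:-B, 11:-C, 12:-C, 13:+*, 14:+C
Rule 1 (one point beyond the 3σ limits) is satisfied at point 13.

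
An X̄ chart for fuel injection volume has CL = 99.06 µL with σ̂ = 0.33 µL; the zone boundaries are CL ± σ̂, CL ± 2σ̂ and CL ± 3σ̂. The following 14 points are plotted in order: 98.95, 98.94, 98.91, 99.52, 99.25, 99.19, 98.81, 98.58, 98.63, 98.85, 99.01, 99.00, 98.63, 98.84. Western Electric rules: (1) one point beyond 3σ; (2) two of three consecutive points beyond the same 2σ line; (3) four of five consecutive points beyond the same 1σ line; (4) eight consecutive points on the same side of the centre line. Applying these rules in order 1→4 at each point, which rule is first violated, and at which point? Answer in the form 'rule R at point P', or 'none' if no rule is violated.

Zone of each point (C = within 1σ̂, B = 1σ̂–2σ̂, A = 2σ̂–3σ̂, * = beyond 3σ̂; sign = side of CL): 1:-C, 2:-C, 3:-C, 4:+B, 5:+C, 6:+C, 7:-C, 8:-B, 9:-B, 10:-C, 11:-C, 12:-C, 13:-B, 14:-C
Rule 4 (eight consecutive points on the same side of the centre line) is satisfied at point 14.

rule 4 at point 14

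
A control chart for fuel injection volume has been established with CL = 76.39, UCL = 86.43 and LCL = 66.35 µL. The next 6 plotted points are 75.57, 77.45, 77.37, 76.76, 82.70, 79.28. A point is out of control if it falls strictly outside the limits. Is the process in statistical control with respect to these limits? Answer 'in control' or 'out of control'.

All 6 points lie within [66.35, 86.43].

in control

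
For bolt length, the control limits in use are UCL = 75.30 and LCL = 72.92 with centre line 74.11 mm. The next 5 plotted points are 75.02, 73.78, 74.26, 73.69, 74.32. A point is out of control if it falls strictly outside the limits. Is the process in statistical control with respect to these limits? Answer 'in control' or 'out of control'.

All 5 points lie within [72.92, 75.30].

in control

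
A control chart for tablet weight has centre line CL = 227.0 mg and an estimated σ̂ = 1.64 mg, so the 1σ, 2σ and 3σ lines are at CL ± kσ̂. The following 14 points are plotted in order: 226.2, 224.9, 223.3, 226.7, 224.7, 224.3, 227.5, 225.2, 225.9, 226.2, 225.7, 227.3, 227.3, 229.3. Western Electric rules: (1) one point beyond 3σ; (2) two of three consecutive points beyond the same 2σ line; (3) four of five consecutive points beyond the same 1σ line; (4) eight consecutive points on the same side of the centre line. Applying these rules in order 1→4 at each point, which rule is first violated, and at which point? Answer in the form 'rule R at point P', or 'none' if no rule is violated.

Zone of each point (C = within 1σ̂, B = 1σ̂–2σ̂, A = 2σ̂–3σ̂, * = beyond 3σ̂; sign = side of CL): 1:-C, 2:-B, 3:-A, 4:-C, 5:-B, 6:-B, 7:+C, 8:-B, 9:-C, 10:-C, 11:-C, 12:+C, 13:+C, 14:+B
Rule 3 (four of five consecutive points beyond the same 1σ limit) is satisfied at point 6.

rule 3 at point 6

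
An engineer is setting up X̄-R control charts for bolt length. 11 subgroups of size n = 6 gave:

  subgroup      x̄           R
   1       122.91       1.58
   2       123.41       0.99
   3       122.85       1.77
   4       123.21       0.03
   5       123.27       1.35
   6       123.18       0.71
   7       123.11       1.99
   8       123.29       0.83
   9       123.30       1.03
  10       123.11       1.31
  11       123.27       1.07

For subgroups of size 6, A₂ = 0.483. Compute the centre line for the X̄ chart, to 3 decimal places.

X̄̄ = (122.91 + 123.41 + 122.85 + 123.21 + 123.27 + 123.18 + 123.11 + 123.29 + 123.30 + 123.11 + 123.27) / 11 = 1354.9100 / 11 = 123.1736
CL = X̄̄ = 123.1736

123.174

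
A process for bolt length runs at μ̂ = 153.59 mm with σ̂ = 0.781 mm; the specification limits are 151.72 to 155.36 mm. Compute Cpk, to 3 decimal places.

Cpu = (USL − μ̂) / (3σ̂) = (155.36 − 153.59) / (3 × 0.781) = 0.7554; Cpl = (μ̂ − LSL) / (3σ̂) = (153.59 − 151.72) / (3 × 0.781) = 0.7981; Cpk = min(Cpu, Cpl) = 0.7554

0.755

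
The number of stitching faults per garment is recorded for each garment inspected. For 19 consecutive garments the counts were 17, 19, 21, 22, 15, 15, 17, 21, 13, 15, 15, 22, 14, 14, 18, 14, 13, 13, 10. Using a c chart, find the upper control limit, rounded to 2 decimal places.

c̄ = (17 + 19 + 21 + 22 + 15 + 15 + 17 + 21 + 13 + 15 + 15 + 22 + 14 + 14 + 18 + 14 + 13 + 13 + 10) / 19 = 308 / 19 = 16.2105
UCL = c̄ + 3√c̄ = 16.2105 + 3 × √16.2105 = 16.2105 + 3 × 4.0262 = 28.2892

28.29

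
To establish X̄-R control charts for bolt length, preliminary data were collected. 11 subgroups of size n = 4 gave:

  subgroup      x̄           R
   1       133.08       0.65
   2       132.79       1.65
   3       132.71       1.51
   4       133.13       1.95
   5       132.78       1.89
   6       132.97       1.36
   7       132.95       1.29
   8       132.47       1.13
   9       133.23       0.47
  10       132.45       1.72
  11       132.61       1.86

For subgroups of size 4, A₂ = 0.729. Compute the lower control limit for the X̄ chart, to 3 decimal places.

X̄̄ = (133.08 + 132.79 + 132.71 + 133.13 + 132.78 + 132.97 + 132.95 + 132.47 + 133.23 + 132.45 + 132.61) / 11 = 1461.1700 / 11 = 132.8336
R̄ = (0.65 + 1.65 + 1.51 + 1.95 + 1.89 + 1.36 + 1.29 + 1.13 + 0.47 + 1.72 + 1.86) / 11 = 15.4800 / 11 = 1.4073
LCL = X̄̄ − A₂·R̄ = 132.8336 − 0.729 × 1.4073 = 131.8077

131.808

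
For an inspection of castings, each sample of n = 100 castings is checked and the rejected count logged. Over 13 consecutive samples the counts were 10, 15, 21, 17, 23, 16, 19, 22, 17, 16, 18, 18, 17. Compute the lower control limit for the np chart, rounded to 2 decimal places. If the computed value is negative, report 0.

p̄ = Σdᵢ / (k·n) = 229 / (13 × 100) = 0.17615
LCL = np̄ − 3·√(np̄(1−p̄)) = 17.6154 − 3 × 3.8095 = 6.1869

6.19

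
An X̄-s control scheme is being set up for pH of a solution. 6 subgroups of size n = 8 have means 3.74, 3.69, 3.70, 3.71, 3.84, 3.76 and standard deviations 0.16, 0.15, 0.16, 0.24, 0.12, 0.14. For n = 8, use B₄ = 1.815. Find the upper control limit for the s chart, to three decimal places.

0.293

s̄ = (0.16 + 0.15 + 0.16 + 0.24 + 0.12 + 0.14) / 6 = 0.1617
UCL_s = B₄·s̄ = 1.815 × 0.1617 = 0.2934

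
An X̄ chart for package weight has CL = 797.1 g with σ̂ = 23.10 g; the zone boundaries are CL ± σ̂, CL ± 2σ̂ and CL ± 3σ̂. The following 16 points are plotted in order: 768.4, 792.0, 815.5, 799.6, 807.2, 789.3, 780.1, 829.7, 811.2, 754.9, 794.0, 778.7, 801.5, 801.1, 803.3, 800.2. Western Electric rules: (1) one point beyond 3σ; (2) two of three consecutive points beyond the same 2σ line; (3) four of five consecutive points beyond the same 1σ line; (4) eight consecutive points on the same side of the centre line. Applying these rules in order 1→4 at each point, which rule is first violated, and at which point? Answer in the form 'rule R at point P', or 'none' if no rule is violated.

none

Zone of each point (C = within 1σ̂, B = 1σ̂–2σ̂, A = 2σ̂–3σ̂, * = beyond 3σ̂; sign = side of CL): 1:-B, 2:-C, 3:+C, 4:+C, 5:+C, 6:-C, 7:-C, 8:+B, 9:+C, 10:-B, 11:-C, 12:-C, 13:+C, 14:+C, 15:+C, 16:+C
No rule fires across all 16 points.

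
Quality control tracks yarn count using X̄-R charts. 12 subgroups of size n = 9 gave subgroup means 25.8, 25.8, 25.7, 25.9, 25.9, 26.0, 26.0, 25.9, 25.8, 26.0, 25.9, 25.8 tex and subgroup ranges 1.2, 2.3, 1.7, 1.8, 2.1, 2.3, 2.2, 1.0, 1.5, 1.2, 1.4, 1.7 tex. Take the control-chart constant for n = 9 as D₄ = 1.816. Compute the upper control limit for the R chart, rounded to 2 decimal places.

3.09

R̄ = (1.2 + 2.3 + 1.7 + 1.8 + 2.1 + 2.3 + 2.2 + 1.0 + 1.5 + 1.2 + 1.4 + 1.7) / 12 = 20.4000 / 12 = 1.7000
UCL_R = D₄·R̄ = 1.816 × 1.7000 = 3.0872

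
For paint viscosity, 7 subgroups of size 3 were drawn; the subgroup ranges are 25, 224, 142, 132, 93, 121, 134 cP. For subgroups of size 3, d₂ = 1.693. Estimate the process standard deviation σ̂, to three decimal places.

R̄ = (25 + 224 + 142 + 132 + 93 + 121 + 134) / 7 = 124.4286
σ̂ = R̄ / d₂ = 124.4286 / 1.693 = 73.4959

73.496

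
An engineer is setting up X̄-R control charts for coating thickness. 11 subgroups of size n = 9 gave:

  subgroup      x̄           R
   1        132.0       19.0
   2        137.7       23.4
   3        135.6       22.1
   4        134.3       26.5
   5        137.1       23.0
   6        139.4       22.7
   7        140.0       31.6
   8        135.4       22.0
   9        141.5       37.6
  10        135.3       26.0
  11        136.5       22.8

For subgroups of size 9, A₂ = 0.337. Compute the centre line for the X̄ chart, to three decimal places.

136.800

X̄̄ = (132.0 + 137.7 + 135.6 + 134.3 + 137.1 + 139.4 + 140.0 + 135.4 + 141.5 + 135.3 + 136.5) / 11 = 1504.8000 / 11 = 136.8000
CL = X̄̄ = 136.8000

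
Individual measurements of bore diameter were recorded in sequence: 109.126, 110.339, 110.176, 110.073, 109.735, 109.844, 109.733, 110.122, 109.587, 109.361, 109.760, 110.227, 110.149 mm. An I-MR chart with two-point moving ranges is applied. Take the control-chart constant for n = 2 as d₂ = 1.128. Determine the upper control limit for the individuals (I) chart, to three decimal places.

110.780

X̄ = (109.126 + 110.339 + 110.176 + 110.073 + 109.735 + 109.844 + 109.733 + 110.122 + 109.587 + 109.361 + 109.760 + 110.227 + 110.149) / 13 = 109.8640
Moving ranges: 1.213, 0.163, 0.103, 0.338, 0.109, 0.111, 0.389, 0.535, 0.226, 0.399, 0.467, 0.078; M̄R̄ = 4.1310 / 12 = 0.3443
UCL = X̄ + 3·M̄R̄/d₂ = 109.8640 + 3 × 0.3443 / 1.128 = 110.7796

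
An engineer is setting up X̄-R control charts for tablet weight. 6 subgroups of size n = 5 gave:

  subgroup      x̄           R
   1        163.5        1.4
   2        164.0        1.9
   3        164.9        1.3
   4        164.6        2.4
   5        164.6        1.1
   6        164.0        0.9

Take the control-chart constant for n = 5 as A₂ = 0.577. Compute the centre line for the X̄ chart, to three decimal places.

X̄̄ = (163.5 + 164.0 + 164.9 + 164.6 + 164.6 + 164.0) / 6 = 985.6000 / 6 = 164.2667
CL = X̄̄ = 164.2667

164.267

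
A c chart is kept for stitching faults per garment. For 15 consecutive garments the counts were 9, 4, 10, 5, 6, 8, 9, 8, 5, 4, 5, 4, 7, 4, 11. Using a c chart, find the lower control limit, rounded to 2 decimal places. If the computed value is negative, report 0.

c̄ = (9 + 4 + 10 + 5 + 6 + 8 + 9 + 8 + 5 + 4 + 5 + 4 + 7 + 4 + 11) / 15 = 99 / 15 = 6.6000
LCL = c̄ − 3√c̄ = 6.6000 − 3 × 2.5690 = -1.1071 → 0 (cannot be negative)

0.00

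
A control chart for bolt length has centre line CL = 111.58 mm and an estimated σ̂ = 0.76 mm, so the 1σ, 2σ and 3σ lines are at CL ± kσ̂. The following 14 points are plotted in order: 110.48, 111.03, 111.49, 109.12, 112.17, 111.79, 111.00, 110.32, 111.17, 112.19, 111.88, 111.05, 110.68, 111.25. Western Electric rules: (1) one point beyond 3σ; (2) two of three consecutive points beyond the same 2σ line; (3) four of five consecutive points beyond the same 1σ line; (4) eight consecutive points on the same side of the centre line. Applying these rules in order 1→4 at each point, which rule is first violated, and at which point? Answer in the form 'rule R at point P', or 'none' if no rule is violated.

rule 1 at point 4

Zone of each point (C = within 1σ̂, B = 1σ̂–2σ̂, A = 2σ̂–3σ̂, * = beyond 3σ̂; sign = side of CL): 1:-B, 2:-C, 3:-C, 4:-*, 5:+C, 6:+C, 7:-C, 8:-B, 9:-C, 10:+C, 11:+C, 12:-C, 13:-B, 14:-C
Rule 1 (one point beyond the 3σ limits) is satisfied at point 4.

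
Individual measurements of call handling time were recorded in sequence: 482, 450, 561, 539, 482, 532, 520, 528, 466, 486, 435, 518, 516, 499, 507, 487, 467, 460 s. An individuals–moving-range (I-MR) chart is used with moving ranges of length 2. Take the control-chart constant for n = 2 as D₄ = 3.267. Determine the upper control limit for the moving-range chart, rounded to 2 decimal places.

111.85

Moving ranges: 32, 111, 22, 57, 50, 12, 8, 62, 20, 51, 83, 2, 17, 8, 20, 20, 7; M̄R̄ = 582.0000 / 17 = 34.2353
UCL_MR = D₄·M̄R̄ = 3.267 × 34.2353 = 111.8467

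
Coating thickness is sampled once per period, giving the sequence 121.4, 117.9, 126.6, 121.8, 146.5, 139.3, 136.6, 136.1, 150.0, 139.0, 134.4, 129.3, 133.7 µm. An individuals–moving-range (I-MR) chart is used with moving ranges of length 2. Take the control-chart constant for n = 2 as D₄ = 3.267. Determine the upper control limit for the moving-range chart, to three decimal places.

24.802

Moving ranges: 3.5, 8.7, 4.8, 24.7, 7.2, 2.7, 0.5, 13.9, 11.0, 4.6, 5.1, 4.4; M̄R̄ = 91.1000 / 12 = 7.5917
UCL_MR = D₄·M̄R̄ = 3.267 × 7.5917 = 24.8020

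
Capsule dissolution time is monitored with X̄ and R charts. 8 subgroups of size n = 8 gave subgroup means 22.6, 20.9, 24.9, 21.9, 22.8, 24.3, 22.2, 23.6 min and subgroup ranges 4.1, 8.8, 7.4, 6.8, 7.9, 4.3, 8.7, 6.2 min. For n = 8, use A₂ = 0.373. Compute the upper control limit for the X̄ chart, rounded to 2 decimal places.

25.43

X̄̄ = (22.6 + 20.9 + 24.9 + 21.9 + 22.8 + 24.3 + 22.2 + 23.6) / 8 = 183.2000 / 8 = 22.9000
R̄ = (4.1 + 8.8 + 7.4 + 6.8 + 7.9 + 4.3 + 8.7 + 6.2) / 8 = 54.2000 / 8 = 6.7750
UCL = X̄̄ + A₂·R̄ = 22.9000 + 0.373 × 6.7750 = 25.4271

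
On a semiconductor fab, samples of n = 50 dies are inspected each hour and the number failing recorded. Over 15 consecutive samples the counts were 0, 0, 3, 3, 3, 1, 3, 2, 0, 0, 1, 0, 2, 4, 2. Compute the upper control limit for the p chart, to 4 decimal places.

0.1067

p̄ = Σdᵢ / (k·n) = 24 / (15 × 50) = 0.03200
UCL = p̄ + 3·√(p̄(1−p̄)/n) = 0.03200 + 3 × √(0.03200×0.96800/50) = 0.03200 + 3 × 0.02489 = 0.10667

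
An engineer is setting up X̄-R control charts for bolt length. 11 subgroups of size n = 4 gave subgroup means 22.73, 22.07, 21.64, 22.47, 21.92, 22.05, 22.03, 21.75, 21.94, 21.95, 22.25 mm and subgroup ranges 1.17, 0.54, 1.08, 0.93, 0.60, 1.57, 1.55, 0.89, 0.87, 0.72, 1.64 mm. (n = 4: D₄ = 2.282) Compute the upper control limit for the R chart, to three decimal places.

R̄ = (1.17 + 0.54 + 1.08 + 0.93 + 0.60 + 1.57 + 1.55 + 0.89 + 0.87 + 0.72 + 1.64) / 11 = 11.5600 / 11 = 1.0509
UCL_R = D₄·R̄ = 2.282 × 1.0509 = 2.3982

2.398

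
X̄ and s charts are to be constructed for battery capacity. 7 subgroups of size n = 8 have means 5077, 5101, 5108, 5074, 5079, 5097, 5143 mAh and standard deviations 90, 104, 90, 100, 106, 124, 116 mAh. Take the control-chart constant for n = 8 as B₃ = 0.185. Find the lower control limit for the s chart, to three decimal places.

19.293

s̄ = (90 + 104 + 90 + 100 + 106 + 124 + 116) / 7 = 104.2857
LCL_s = B₃·s̄ = 0.185 × 104.2857 = 19.2929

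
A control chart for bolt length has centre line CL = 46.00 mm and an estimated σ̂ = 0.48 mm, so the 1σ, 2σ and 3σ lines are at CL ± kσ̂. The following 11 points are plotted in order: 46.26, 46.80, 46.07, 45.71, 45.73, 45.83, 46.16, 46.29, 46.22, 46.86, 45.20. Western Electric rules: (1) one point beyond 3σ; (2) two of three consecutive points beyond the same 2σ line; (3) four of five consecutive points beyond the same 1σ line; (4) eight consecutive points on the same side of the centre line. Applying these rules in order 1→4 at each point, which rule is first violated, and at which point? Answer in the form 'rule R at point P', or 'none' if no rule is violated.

Zone of each point (C = within 1σ̂, B = 1σ̂–2σ̂, A = 2σ̂–3σ̂, * = beyond 3σ̂; sign = side of CL): 1:+C, 2:+B, 3:+C, 4:-C, 5:-C, 6:-C, 7:+C, 8:+C, 9:+C, 10:+B, 11:-B
No rule fires across all 11 points.

none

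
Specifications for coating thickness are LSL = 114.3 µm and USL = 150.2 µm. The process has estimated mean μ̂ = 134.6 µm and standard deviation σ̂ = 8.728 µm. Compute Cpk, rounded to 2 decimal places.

Cpu = (USL − μ̂) / (3σ̂) = (150.2 − 134.6) / (3 × 8.728) = 0.5958; Cpl = (μ̂ − LSL) / (3σ̂) = (134.6 − 114.3) / (3 × 8.728) = 0.7753; Cpk = min(Cpu, Cpl) = 0.5958

0.60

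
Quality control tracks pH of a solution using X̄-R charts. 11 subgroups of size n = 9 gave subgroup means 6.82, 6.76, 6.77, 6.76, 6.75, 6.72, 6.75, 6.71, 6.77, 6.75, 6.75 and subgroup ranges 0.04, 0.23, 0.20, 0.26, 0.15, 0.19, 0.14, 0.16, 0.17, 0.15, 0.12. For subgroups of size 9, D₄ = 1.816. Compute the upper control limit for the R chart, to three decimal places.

0.299

R̄ = (0.04 + 0.23 + 0.20 + 0.26 + 0.15 + 0.19 + 0.14 + 0.16 + 0.17 + 0.15 + 0.12) / 11 = 1.8100 / 11 = 0.1645
UCL_R = D₄·R̄ = 1.816 × 0.1645 = 0.2988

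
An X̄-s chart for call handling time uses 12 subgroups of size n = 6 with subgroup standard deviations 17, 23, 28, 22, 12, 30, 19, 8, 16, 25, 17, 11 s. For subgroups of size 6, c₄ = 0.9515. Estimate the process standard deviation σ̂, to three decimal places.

19.968

s̄ = (17 + 23 + 28 + 22 + 12 + 30 + 19 + 8 + 16 + 25 + 17 + 11) / 12 = 19.0000
σ̂ = s̄ / c₄ = 19.0000 / 0.9515 = 19.9685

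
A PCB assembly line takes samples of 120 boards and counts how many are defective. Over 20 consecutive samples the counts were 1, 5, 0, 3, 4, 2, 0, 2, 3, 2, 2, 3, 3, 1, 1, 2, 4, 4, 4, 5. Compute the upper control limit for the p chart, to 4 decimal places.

0.0607

p̄ = Σdᵢ / (k·n) = 51 / (20 × 120) = 0.02125
UCL = p̄ + 3·√(p̄(1−p̄)/n) = 0.02125 + 3 × √(0.02125×0.97875/120) = 0.02125 + 3 × 0.01317 = 0.06075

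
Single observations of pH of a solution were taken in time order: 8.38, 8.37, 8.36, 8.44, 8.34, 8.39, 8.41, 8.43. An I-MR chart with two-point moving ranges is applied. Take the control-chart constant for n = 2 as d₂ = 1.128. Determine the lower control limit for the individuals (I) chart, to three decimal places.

8.280

X̄ = (8.38 + 8.37 + 8.36 + 8.44 + 8.34 + 8.39 + 8.41 + 8.43) / 8 = 8.3900
Moving ranges: 0.01, 0.01, 0.08, 0.10, 0.05, 0.02, 0.02; M̄R̄ = 0.2900 / 7 = 0.0414
LCL = X̄ − 3·M̄R̄/d₂ = 8.3900 − 3 × 0.0414 / 1.128 = 8.2798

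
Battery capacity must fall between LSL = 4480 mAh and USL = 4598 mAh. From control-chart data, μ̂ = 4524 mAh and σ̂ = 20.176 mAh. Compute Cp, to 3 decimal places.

0.975

Cp = (USL − LSL) / (6σ̂) = (4598 − 4480) / (6 × 20.176) = 118.0000 / 121.0560 = 0.9748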